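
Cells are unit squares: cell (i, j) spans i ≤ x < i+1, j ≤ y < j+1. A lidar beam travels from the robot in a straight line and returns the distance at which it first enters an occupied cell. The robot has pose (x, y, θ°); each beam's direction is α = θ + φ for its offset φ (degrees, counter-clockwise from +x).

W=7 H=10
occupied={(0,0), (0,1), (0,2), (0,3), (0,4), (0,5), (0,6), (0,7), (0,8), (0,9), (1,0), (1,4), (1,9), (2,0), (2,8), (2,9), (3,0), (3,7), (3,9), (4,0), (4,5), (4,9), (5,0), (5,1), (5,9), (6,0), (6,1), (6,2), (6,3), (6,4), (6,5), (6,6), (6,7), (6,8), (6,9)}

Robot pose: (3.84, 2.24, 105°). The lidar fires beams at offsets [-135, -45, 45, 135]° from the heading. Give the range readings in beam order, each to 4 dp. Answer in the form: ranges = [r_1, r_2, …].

ranges = [1.3395, 4.3200, 3.2793, 1.4318]

beam 1: φ=-135°, α=330°
  d=(0.8660,-0.5000)  start (3,2)  tX=0.1848 tY=0.4800  stride 1/|dx|=1.1547 1/|dy|=2.0000
    cross x-line → (4,2), t=0.1848
    cross y-line → (4,1), t=0.4800
    cross x-line → (5,1), t=1.3395 (wall)
  → r_1 = 1.3395
beam 2: φ=-45°, α=60°
  d=(0.5000,0.8660)  start (3,2)  tX=0.3200 tY=0.8776  stride 1/|dx|=2.0000 1/|dy|=1.1547
    cross x-line → (4,2), t=0.3200
    cross y-line → (4,3), t=0.8776
    cross y-line → (4,4), t=2.0323
    cross x-line → (5,4), t=2.3200
    cross y-line → (5,5), t=3.1870
    cross x-line → (6,5), t=4.3200 (wall)
  → r_2 = 4.3200
beam 3: φ=45°, α=150°
  d=(-0.8660,0.5000)  start (3,2)  tX=0.9699 tY=1.5200  stride 1/|dx|=1.1547 1/|dy|=2.0000
    cross x-line → (2,2), t=0.9699
    cross y-line → (2,3), t=1.5200
    cross x-line → (1,3), t=2.1246
    cross x-line → (0,3), t=3.2793 (wall)
  → r_3 = 3.2793
beam 4: φ=135°, α=240°
  d=(-0.5000,-0.8660)  start (3,2)  tX=1.6800 tY=0.2771  stride 1/|dx|=2.0000 1/|dy|=1.1547
    cross y-line → (3,1), t=0.2771
    cross y-line → (3,0), t=1.4318 (wall)
  → r_4 = 1.4318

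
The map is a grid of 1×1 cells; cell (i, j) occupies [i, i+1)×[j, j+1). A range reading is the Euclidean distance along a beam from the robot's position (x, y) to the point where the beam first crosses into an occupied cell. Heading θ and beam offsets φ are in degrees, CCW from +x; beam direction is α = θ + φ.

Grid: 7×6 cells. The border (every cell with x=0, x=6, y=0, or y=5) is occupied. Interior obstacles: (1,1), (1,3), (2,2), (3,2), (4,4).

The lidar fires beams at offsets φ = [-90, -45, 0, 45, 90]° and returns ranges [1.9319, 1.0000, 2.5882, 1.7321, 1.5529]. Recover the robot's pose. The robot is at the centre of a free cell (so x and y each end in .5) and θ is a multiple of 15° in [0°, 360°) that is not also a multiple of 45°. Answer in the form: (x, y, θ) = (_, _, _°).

(x, y, θ) = (4.5, 3.5, 285°)

The pose lattice has 15·16 = 240 candidates. Test each by forward raycasting.
  (2.5, 3.5, 210°): beam 1 = 1.7321 ≠ 1.9319 ✗
  (5.5, 3.5, 210°): beam 1 = 1.0000 ≠ 1.9319 ✗
  (5.5, 4.5, 60°): beam 1 = 0.5774 ≠ 1.9319 ✗
  (3.5, 1.5, 240°): beam 1 = 1.0000 ≠ 1.9319 ✗
  …
  (4.5, 3.5, 285°): r_1=1.9319, r_2=1.0000, r_3=2.5882, r_4=1.7321, r_5=1.5529 — all match ✓
No second candidate reproduces the full scan.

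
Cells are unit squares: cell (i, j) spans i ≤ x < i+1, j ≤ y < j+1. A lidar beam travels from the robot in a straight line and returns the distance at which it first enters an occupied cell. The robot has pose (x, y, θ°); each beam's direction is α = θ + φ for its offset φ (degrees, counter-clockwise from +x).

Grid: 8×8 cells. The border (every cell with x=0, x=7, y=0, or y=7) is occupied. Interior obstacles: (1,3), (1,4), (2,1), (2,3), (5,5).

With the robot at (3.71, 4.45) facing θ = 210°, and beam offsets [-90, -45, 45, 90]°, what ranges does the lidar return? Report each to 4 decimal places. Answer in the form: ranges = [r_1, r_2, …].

ranges = [2.9445, 1.7703, 2.7432, 3.9837]

beam 1: φ=-90°, α=120°
  dir = (cos 120°, sin 120°) = (-0.5000, 0.8660); from cell (3,4)
  next x-line at t=1.4200, next y-line at t=0.6351; Δt_x=2.0000, Δt_y=1.1547
    y: enter (3,5) at t=0.6351
    x: enter (2,5) at t=1.4200
    y: enter (2,6) at t=1.7898
    y: enter (2,7) at t=2.9445 ← occupied
  → r_1 = 2.9445
beam 2: φ=-45°, α=165°
  dir = (cos 165°, sin 165°) = (-0.9659, 0.2588); from cell (3,4)
  next x-line at t=0.7350, next y-line at t=2.1250; Δt_x=1.0353, Δt_y=3.8637
    x: enter (2,4) at t=0.7350
    x: enter (1,4) at t=1.7703 ← occupied
  → r_2 = 1.7703
beam 3: φ=45°, α=255°
  dir = (cos 255°, sin 255°) = (-0.2588, -0.9659); from cell (3,4)
  next x-line at t=2.7432, next y-line at t=0.4659; Δt_x=3.8637, Δt_y=1.0353
    y: enter (3,3) at t=0.4659
    y: enter (3,2) at t=1.5012
    y: enter (3,1) at t=2.5364
    x: enter (2,1) at t=2.7432 ← occupied
  → r_3 = 2.7432
beam 4: φ=90°, α=300°
  dir = (cos 300°, sin 300°) = (0.5000, -0.8660); from cell (3,4)
  next x-line at t=0.5800, next y-line at t=0.5196; Δt_x=2.0000, Δt_y=1.1547
    y: enter (3,3) at t=0.5196
    x: enter (4,3) at t=0.5800
    y: enter (4,2) at t=1.6743
    x: enter (5,2) at t=2.5800
    y: enter (5,1) at t=2.8290
    y: enter (5,0) at t=3.9837 ← occupied
  → r_4 = 3.9837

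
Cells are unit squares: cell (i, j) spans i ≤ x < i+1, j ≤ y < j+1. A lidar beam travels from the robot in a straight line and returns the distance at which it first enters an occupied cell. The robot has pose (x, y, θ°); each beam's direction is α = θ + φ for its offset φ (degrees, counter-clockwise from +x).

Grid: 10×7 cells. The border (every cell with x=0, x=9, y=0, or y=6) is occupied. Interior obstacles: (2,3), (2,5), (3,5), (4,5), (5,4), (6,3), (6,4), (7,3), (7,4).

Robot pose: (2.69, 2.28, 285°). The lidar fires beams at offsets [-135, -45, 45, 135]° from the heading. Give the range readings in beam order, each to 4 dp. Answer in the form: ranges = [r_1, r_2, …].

beam 1: φ=-135°, α=150°
  d=(-0.8660,0.5000)  start (2,2)  tX=0.7967 tY=1.4400  stride 1/|dx|=1.1547 1/|dy|=2.0000
    cross x-line → (1,2), t=0.7967
    cross y-line → (1,3), t=1.4400
    cross x-line → (0,3), t=1.9514 (wall)
  → r_1 = 1.9514
beam 2: φ=-45°, α=240°
  d=(-0.5000,-0.8660)  start (2,2)  tX=1.3800 tY=0.3233  stride 1/|dx|=2.0000 1/|dy|=1.1547
    cross y-line → (2,1), t=0.3233
    cross x-line → (1,1), t=1.3800
    cross y-line → (1,0), t=1.4780 (wall)
  → r_2 = 1.4780
beam 3: φ=45°, α=330°
  d=(0.8660,-0.5000)  start (2,2)  tX=0.3580 tY=0.5600  stride 1/|dx|=1.1547 1/|dy|=2.0000
    cross x-line → (3,2), t=0.3580
    cross y-line → (3,1), t=0.5600
    cross x-line → (4,1), t=1.5127
    cross y-line → (4,0), t=2.5600 (wall)
  → r_3 = 2.5600
beam 4: φ=135°, α=60°
  d=(0.5000,0.8660)  start (2,2)  tX=0.6200 tY=0.8314  stride 1/|dx|=2.0000 1/|dy|=1.1547
    cross x-line → (3,2), t=0.6200
    cross y-line → (3,3), t=0.8314
    cross y-line → (3,4), t=1.9861
    cross x-line → (4,4), t=2.6200
    cross y-line → (4,5), t=3.1408 (wall)
  → r_4 = 3.1408

ranges = [1.9514, 1.4780, 2.5600, 3.1408]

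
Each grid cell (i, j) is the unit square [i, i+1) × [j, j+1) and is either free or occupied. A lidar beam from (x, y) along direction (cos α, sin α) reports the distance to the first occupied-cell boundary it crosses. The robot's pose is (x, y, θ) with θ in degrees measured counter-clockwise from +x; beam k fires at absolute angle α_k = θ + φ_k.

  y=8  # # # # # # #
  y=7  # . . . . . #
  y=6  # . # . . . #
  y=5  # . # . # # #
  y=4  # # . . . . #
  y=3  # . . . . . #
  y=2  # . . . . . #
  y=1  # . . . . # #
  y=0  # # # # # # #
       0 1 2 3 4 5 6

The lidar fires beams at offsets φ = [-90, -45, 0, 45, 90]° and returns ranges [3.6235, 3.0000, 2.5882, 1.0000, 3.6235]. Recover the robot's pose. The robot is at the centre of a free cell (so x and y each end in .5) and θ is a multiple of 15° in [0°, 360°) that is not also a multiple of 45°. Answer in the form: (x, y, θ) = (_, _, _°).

Enumerate (i+0.5, j+0.5, θ) over the 29 free cells and 16 admissible headings. For each, cast all 5 beams and compare to the given ranges.
  (5.5, 4.5, 240°): beam 1 = 1.0000 ≠ 3.6235 ✗
  (2.5, 4.5, 150°): beam 1 = 0.5774 ≠ 3.6235 ✗
  (3.5, 5.5, 30°): beam 1 = 4.0415 ≠ 3.6235 ✗
  …
  (3.5, 4.5, 345°): r_1=3.6235, r_2=3.0000, r_3=2.5882, r_4=1.0000, r_5=3.6235 — all match ✓
No second candidate reproduces the full scan.

(x, y, θ) = (3.5, 4.5, 345°)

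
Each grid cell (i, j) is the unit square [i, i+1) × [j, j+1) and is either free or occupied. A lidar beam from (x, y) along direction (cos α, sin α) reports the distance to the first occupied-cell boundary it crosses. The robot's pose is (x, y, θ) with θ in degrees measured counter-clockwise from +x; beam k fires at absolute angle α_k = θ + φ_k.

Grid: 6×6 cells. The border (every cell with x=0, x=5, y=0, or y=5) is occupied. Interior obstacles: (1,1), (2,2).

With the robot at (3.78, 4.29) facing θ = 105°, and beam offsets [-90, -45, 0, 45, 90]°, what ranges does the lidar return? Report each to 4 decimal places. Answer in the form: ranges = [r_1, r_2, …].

beam 1: φ=-90°, α=15°
  direction (0.9659, 0.2588); cell (3,4); t to first gridline: x 0.2278, y 2.7432 (then +1.0353 / +3.8637)
    (4,4) via x @ 0.2278
    (5,4) via x @ 1.2630  # hit
  → r_1 = 1.2630
beam 2: φ=-45°, α=60°
  direction (0.5000, 0.8660); cell (3,4); t to first gridline: x 0.4400, y 0.8198 (then +2.0000 / +1.1547)
    (4,4) via x @ 0.4400
    (4,5) via y @ 0.8198  # hit
  → r_2 = 0.8198
beam 3: φ=0°, α=105°
  direction (-0.2588, 0.9659); cell (3,4); t to first gridline: x 3.0137, y 0.7350 (then +3.8637 / +1.0353)
    (3,5) via y @ 0.7350  # hit
  → r_3 = 0.7350
beam 4: φ=45°, α=150°
  direction (-0.8660, 0.5000); cell (3,4); t to first gridline: x 0.9007, y 1.4200 (then +1.1547 / +2.0000)
    (2,4) via x @ 0.9007
    (2,5) via y @ 1.4200  # hit
  → r_4 = 1.4200
beam 5: φ=90°, α=195°
  direction (-0.9659, -0.2588); cell (3,4); t to first gridline: x 0.8075, y 1.1205 (then +1.0353 / +3.8637)
    (2,4) via x @ 0.8075
    (2,3) via y @ 1.1205
    (1,3) via x @ 1.8428
    (0,3) via x @ 2.8781  # hit
  → r_5 = 2.8781

ranges = [1.2630, 0.8198, 0.7350, 1.4200, 2.8781]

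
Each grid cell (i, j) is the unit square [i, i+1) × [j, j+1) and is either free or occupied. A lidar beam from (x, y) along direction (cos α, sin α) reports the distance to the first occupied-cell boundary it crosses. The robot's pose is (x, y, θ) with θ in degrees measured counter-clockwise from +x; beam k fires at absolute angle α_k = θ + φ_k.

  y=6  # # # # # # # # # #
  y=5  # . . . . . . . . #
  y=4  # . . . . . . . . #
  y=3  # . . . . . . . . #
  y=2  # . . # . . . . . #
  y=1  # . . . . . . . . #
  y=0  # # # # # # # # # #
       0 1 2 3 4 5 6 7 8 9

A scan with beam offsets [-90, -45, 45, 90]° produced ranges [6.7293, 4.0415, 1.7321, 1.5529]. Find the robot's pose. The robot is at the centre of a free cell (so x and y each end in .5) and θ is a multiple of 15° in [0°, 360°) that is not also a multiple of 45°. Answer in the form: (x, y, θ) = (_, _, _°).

(x, y, θ) = (7.5, 4.5, 285°)

Enumerate (i+0.5, j+0.5, θ) over the 39 free cells and 16 admissible headings. For each, cast all 4 beams and compare to the given ranges.
  (2.5, 4.5, 60°): beam 1 = 7.0000 ≠ 6.7293 ✗
  (8.5, 5.5, 120°): beam 1 = 0.5774 ≠ 6.7293 ✗
  (5.5, 2.5, 15°): beam 1 = 1.5529 ≠ 6.7293 ✗
  (7.5, 1.5, 330°): beam 1 = 0.5774 ≠ 6.7293 ✗
  …
  (7.5, 4.5, 285°): r_1=6.7293, r_2=4.0415, r_3=1.7321, r_4=1.5529 — all match ✓
Only this pose fits every beam.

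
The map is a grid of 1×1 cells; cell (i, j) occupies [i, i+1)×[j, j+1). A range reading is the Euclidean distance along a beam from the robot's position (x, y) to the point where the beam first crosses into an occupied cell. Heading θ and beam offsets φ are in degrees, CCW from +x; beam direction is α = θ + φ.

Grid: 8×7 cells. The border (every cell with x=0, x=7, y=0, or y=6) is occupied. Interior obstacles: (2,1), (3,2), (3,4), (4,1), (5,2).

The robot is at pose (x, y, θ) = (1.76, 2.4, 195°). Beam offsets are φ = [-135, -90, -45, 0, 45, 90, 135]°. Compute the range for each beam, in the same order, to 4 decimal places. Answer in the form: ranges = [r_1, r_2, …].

beam 1: φ=-135°, α=60°
  cosα=0.5000 sinα=0.8660 | (1,2) | tMaxX 0.4800 tMaxY 0.6928 | tΔX 2.0000 tΔY 1.1547
    t=0.4800 [x] (2,2)
    t=0.6928 [y] (2,3)
    t=1.8475 [y] (2,4)
    t=2.4800 [x] (3,4) — stop
  → r_1 = 2.4800
beam 2: φ=-90°, α=105°
  cosα=-0.2588 sinα=0.9659 | (1,2) | tMaxX 2.9364 tMaxY 0.6212 | tΔX 3.8637 tΔY 1.0353
    t=0.6212 [y] (1,3)
    t=1.6564 [y] (1,4)
    t=2.6917 [y] (1,5)
    t=2.9364 [x] (0,5) — stop
  → r_2 = 2.9364
beam 3: φ=-45°, α=150°
  cosα=-0.8660 sinα=0.5000 | (1,2) | tMaxX 0.8776 tMaxY 1.2000 | tΔX 1.1547 tΔY 2.0000
    t=0.8776 [x] (0,2) — stop
  → r_3 = 0.8776
beam 4: φ=0°, α=195°
  cosα=-0.9659 sinα=-0.2588 | (1,2) | tMaxX 0.7868 tMaxY 1.5455 | tΔX 1.0353 tΔY 3.8637
    t=0.7868 [x] (0,2) — stop
  → r_4 = 0.7868
beam 5: φ=45°, α=240°
  cosα=-0.5000 sinα=-0.8660 | (1,2) | tMaxX 1.5200 tMaxY 0.4619 | tΔX 2.0000 tΔY 1.1547
    t=0.4619 [y] (1,1)
    t=1.5200 [x] (0,1) — stop
  → r_5 = 1.5200
beam 6: φ=90°, α=285°
  cosα=0.2588 sinα=-0.9659 | (1,2) | tMaxX 0.9273 tMaxY 0.4141 | tΔX 3.8637 tΔY 1.0353
    t=0.4141 [y] (1,1)
    t=0.9273 [x] (2,1) — stop
  → r_6 = 0.9273
beam 7: φ=135°, α=330°
  cosα=0.8660 sinα=-0.5000 | (1,2) | tMaxX 0.2771 tMaxY 0.8000 | tΔX 1.1547 tΔY 2.0000
    t=0.2771 [x] (2,2)
    t=0.8000 [y] (2,1) — stop
  → r_7 = 0.8000

ranges = [2.4800, 2.9364, 0.8776, 0.7868, 1.5200, 0.9273, 0.8000]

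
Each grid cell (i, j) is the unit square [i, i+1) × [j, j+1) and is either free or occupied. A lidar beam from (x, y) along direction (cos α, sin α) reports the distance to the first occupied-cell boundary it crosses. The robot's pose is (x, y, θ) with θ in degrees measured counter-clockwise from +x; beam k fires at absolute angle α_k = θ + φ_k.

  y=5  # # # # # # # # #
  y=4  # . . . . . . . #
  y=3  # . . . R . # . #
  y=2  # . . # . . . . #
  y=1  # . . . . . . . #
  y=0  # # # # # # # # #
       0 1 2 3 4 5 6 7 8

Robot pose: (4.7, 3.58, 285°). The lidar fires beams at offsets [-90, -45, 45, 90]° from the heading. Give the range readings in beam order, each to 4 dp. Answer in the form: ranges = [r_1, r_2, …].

beam 1: φ=-90°, α=195°
  direction (-0.9659, -0.2588); cell (4,3); t to first gridline: x 0.7247, y 2.2409 (then +1.0353 / +3.8637)
    (3,3) via x @ 0.7247
    (2,3) via x @ 1.7600
    (2,2) via y @ 2.2409
    (1,2) via x @ 2.7952
    (0,2) via x @ 3.8305  # hit
  → r_1 = 3.8305
beam 2: φ=-45°, α=240°
  direction (-0.5000, -0.8660); cell (4,3); t to first gridline: x 1.4000, y 0.6697 (then +2.0000 / +1.1547)
    (4,2) via y @ 0.6697
    (3,2) via x @ 1.4000  # hit
  → r_2 = 1.4000
beam 3: φ=45°, α=330°
  direction (0.8660, -0.5000); cell (4,3); t to first gridline: x 0.3464, y 1.1600 (then +1.1547 / +2.0000)
    (5,3) via x @ 0.3464
    (5,2) via y @ 1.1600
    (6,2) via x @ 1.5011
    (7,2) via x @ 2.6558
    (7,1) via y @ 3.1600
    (8,1) via x @ 3.8105  # hit
  → r_3 = 3.8105
beam 4: φ=90°, α=15°
  direction (0.9659, 0.2588); cell (4,3); t to first gridline: x 0.3106, y 1.6228 (then +1.0353 / +3.8637)
    (5,3) via x @ 0.3106
    (6,3) via x @ 1.3459  # hit
  → r_4 = 1.3459

ranges = [3.8305, 1.4000, 3.8105, 1.3459]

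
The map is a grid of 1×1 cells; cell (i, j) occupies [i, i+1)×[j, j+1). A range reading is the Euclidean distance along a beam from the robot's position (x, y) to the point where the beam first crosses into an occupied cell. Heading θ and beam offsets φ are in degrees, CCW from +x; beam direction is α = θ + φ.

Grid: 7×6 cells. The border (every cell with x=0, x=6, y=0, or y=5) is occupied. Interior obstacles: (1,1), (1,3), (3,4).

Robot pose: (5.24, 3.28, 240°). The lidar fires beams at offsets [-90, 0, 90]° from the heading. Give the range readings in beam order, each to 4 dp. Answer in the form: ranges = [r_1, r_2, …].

ranges = [1.4400, 2.6327, 0.8776]

beam 1: φ=-90°, α=150°
  cosα=-0.8660 sinα=0.5000 | (5,3) | tMaxX 0.2771 tMaxY 1.4400 | tΔX 1.1547 tΔY 2.0000
    t=0.2771 [x] (4,3)
    t=1.4318 [x] (3,3)
    t=1.4400 [y] (3,4) — stop
  → r_1 = 1.4400
beam 2: φ=0°, α=240°
  cosα=-0.5000 sinα=-0.8660 | (5,3) | tMaxX 0.4800 tMaxY 0.3233 | tΔX 2.0000 tΔY 1.1547
    t=0.3233 [y] (5,2)
    t=0.4800 [x] (4,2)
    t=1.4780 [y] (4,1)
    t=2.4800 [x] (3,1)
    t=2.6327 [y] (3,0) — stop
  → r_2 = 2.6327
beam 3: φ=90°, α=330°
  cosα=0.8660 sinα=-0.5000 | (5,3) | tMaxX 0.8776 tMaxY 0.5600 | tΔX 1.1547 tΔY 2.0000
    t=0.5600 [y] (5,2)
    t=0.8776 [x] (6,2) — stop
  → r_3 = 0.8776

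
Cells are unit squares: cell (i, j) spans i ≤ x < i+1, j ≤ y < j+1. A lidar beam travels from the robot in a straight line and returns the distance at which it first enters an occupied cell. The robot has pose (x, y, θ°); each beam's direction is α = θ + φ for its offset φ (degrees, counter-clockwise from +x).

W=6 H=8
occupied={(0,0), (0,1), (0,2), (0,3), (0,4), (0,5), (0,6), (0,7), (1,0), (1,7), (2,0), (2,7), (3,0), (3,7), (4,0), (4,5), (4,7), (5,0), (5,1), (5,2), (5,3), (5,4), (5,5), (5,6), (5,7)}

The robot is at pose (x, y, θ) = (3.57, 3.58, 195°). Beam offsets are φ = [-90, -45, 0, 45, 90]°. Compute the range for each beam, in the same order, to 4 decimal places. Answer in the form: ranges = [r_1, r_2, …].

beam 1: φ=-90°, α=105°
  direction (-0.2588, 0.9659); cell (3,3); t to first gridline: x 2.2023, y 0.4348 (then +3.8637 / +1.0353)
    (3,4) via y @ 0.4348
    (3,5) via y @ 1.4701
    (2,5) via x @ 2.2023
    (2,6) via y @ 2.5054
    (2,7) via y @ 3.5406  # hit
  → r_1 = 3.5406
beam 2: φ=-45°, α=150°
  direction (-0.8660, 0.5000); cell (3,3); t to first gridline: x 0.6582, y 0.8400 (then +1.1547 / +2.0000)
    (2,3) via x @ 0.6582
    (2,4) via y @ 0.8400
    (1,4) via x @ 1.8129
    (1,5) via y @ 2.8400
    (0,5) via x @ 2.9676  # hit
  → r_2 = 2.9676
beam 3: φ=0°, α=195°
  direction (-0.9659, -0.2588); cell (3,3); t to first gridline: x 0.5901, y 2.2409 (then +1.0353 / +3.8637)
    (2,3) via x @ 0.5901
    (1,3) via x @ 1.6254
    (1,2) via y @ 2.2409
    (0,2) via x @ 2.6607  # hit
  → r_3 = 2.6607
beam 4: φ=45°, α=240°
  direction (-0.5000, -0.8660); cell (3,3); t to first gridline: x 1.1400, y 0.6697 (then +2.0000 / +1.1547)
    (3,2) via y @ 0.6697
    (2,2) via x @ 1.1400
    (2,1) via y @ 1.8244
    (2,0) via y @ 2.9791  # hit
  → r_4 = 2.9791
beam 5: φ=90°, α=285°
  direction (0.2588, -0.9659); cell (3,3); t to first gridline: x 1.6614, y 0.6005 (then +3.8637 / +1.0353)
    (3,2) via y @ 0.6005
    (3,1) via y @ 1.6357
    (4,1) via x @ 1.6614
    (4,0) via y @ 2.6710  # hit
  → r_5 = 2.6710

ranges = [3.5406, 2.9676, 2.6607, 2.9791, 2.6710]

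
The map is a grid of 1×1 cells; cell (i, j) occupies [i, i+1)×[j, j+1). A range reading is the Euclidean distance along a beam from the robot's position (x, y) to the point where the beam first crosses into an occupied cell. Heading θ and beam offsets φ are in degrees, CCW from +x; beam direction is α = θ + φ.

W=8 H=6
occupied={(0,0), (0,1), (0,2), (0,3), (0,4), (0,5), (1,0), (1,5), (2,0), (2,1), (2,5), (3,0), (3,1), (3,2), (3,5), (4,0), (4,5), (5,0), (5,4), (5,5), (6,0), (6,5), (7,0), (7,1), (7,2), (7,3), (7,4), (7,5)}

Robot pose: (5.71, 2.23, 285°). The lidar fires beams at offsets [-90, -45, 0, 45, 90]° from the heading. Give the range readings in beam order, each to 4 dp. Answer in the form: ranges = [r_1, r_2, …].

ranges = [1.7703, 1.4203, 1.2734, 1.4896, 1.3355]

beam 1: φ=-90°, α=195°
  direction (-0.9659, -0.2588); cell (5,2); t to first gridline: x 0.7350, y 0.8887 (then +1.0353 / +3.8637)
    (4,2) via x @ 0.7350
    (4,1) via y @ 0.8887
    (3,1) via x @ 1.7703  # hit
  → r_1 = 1.7703
beam 2: φ=-45°, α=240°
  direction (-0.5000, -0.8660); cell (5,2); t to first gridline: x 1.4200, y 0.2656 (then +2.0000 / +1.1547)
    (5,1) via y @ 0.2656
    (4,1) via x @ 1.4200
    (4,0) via y @ 1.4203  # hit
  → r_2 = 1.4203
beam 3: φ=0°, α=285°
  direction (0.2588, -0.9659); cell (5,2); t to first gridline: x 1.1205, y 0.2381 (then +3.8637 / +1.0353)
    (5,1) via y @ 0.2381
    (6,1) via x @ 1.1205
    (6,0) via y @ 1.2734  # hit
  → r_3 = 1.2734
beam 4: φ=45°, α=330°
  direction (0.8660, -0.5000); cell (5,2); t to first gridline: x 0.3349, y 0.4600 (then +1.1547 / +2.0000)
    (6,2) via x @ 0.3349
    (6,1) via y @ 0.4600
    (7,1) via x @ 1.4896  # hit
  → r_4 = 1.4896
beam 5: φ=90°, α=15°
  direction (0.9659, 0.2588); cell (5,2); t to first gridline: x 0.3002, y 2.9751 (then +1.0353 / +3.8637)
    (6,2) via x @ 0.3002
    (7,2) via x @ 1.3355  # hit
  → r_5 = 1.3355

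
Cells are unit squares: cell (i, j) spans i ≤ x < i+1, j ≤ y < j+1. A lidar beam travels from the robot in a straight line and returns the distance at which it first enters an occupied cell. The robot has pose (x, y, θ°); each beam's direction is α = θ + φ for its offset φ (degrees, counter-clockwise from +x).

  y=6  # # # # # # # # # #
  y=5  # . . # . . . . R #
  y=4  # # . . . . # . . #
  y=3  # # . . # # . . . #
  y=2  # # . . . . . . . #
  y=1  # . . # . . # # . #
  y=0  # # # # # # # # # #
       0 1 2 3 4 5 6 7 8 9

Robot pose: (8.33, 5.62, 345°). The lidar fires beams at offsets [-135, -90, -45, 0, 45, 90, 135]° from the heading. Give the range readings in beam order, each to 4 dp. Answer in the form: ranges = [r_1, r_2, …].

ranges = [1.5358, 3.7477, 1.3400, 0.6936, 0.7600, 0.3934, 0.4388]

beam 1: φ=-135°, α=210°
  dir = (cos 210°, sin 210°) = (-0.8660, -0.5000); from cell (8,5)
  next x-line at t=0.3811, next y-line at t=1.2400; Δt_x=1.1547, Δt_y=2.0000
    x: enter (7,5) at t=0.3811
    y: enter (7,4) at t=1.2400
    x: enter (6,4) at t=1.5358 ← occupied
  → r_1 = 1.5358
beam 2: φ=-90°, α=255°
  dir = (cos 255°, sin 255°) = (-0.2588, -0.9659); from cell (8,5)
  next x-line at t=1.2750, next y-line at t=0.6419; Δt_x=3.8637, Δt_y=1.0353
    y: enter (8,4) at t=0.6419
    x: enter (7,4) at t=1.2750
    y: enter (7,3) at t=1.6771
    y: enter (7,2) at t=2.7124
    y: enter (7,1) at t=3.7477 ← occupied
  → r_2 = 3.7477
beam 3: φ=-45°, α=300°
  dir = (cos 300°, sin 300°) = (0.5000, -0.8660); from cell (8,5)
  next x-line at t=1.3400, next y-line at t=0.7159; Δt_x=2.0000, Δt_y=1.1547
    y: enter (8,4) at t=0.7159
    x: enter (9,4) at t=1.3400 ← occupied
  → r_3 = 1.3400
beam 4: φ=0°, α=345°
  dir = (cos 345°, sin 345°) = (0.9659, -0.2588); from cell (8,5)
  next x-line at t=0.6936, next y-line at t=2.3955; Δt_x=1.0353, Δt_y=3.8637
    x: enter (9,5) at t=0.6936 ← occupied
  → r_4 = 0.6936
beam 5: φ=45°, α=30°
  dir = (cos 30°, sin 30°) = (0.8660, 0.5000); from cell (8,5)
  next x-line at t=0.7736, next y-line at t=0.7600; Δt_x=1.1547, Δt_y=2.0000
    y: enter (8,6) at t=0.7600 ← occupied
  → r_5 = 0.7600
beam 6: φ=90°, α=75°
  dir = (cos 75°, sin 75°) = (0.2588, 0.9659); from cell (8,5)
  next x-line at t=2.5887, next y-line at t=0.3934; Δt_x=3.8637, Δt_y=1.0353
    y: enter (8,6) at t=0.3934 ← occupied
  → r_6 = 0.3934
beam 7: φ=135°, α=120°
  dir = (cos 120°, sin 120°) = (-0.5000, 0.8660); from cell (8,5)
  next x-line at t=0.6600, next y-line at t=0.4388; Δt_x=2.0000, Δt_y=1.1547
    y: enter (8,6) at t=0.4388 ← occupied
  → r_7 = 0.4388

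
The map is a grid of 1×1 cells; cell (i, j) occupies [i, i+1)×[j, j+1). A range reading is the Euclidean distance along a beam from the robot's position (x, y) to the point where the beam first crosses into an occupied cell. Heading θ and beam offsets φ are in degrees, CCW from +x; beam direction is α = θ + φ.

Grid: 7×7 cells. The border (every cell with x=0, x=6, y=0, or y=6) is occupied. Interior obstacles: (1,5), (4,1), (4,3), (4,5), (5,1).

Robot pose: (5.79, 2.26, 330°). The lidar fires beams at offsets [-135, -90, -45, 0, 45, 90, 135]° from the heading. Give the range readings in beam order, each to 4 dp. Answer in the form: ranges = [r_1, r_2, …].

beam 1: φ=-135°, α=195°
  cosα=-0.9659 sinα=-0.2588 | (5,2) | tMaxX 0.8179 tMaxY 1.0046 | tΔX 1.0353 tΔY 3.8637
    t=0.8179 [x] (4,2)
    t=1.0046 [y] (4,1) — stop
  → r_1 = 1.0046
beam 2: φ=-90°, α=240°
  cosα=-0.5000 sinα=-0.8660 | (5,2) | tMaxX 1.5800 tMaxY 0.3002 | tΔX 2.0000 tΔY 1.1547
    t=0.3002 [y] (5,1) — stop
  → r_2 = 0.3002
beam 3: φ=-45°, α=285°
  cosα=0.2588 sinα=-0.9659 | (5,2) | tMaxX 0.8114 tMaxY 0.2692 | tΔX 3.8637 tΔY 1.0353
    t=0.2692 [y] (5,1) — stop
  → r_3 = 0.2692
beam 4: φ=0°, α=330°
  cosα=0.8660 sinα=-0.5000 | (5,2) | tMaxX 0.2425 tMaxY 0.5200 | tΔX 1.1547 tΔY 2.0000
    t=0.2425 [x] (6,2) — stop
  → r_4 = 0.2425
beam 5: φ=45°, α=15°
  cosα=0.9659 sinα=0.2588 | (5,2) | tMaxX 0.2174 tMaxY 2.8591 | tΔX 1.0353 tΔY 3.8637
    t=0.2174 [x] (6,2) — stop
  → r_5 = 0.2174
beam 6: φ=90°, α=60°
  cosα=0.5000 sinα=0.8660 | (5,2) | tMaxX 0.4200 tMaxY 0.8545 | tΔX 2.0000 tΔY 1.1547
    t=0.4200 [x] (6,2) — stop
  → r_6 = 0.4200
beam 7: φ=135°, α=105°
  cosα=-0.2588 sinα=0.9659 | (5,2) | tMaxX 3.0523 tMaxY 0.7661 | tΔX 3.8637 tΔY 1.0353
    t=0.7661 [y] (5,3)
    t=1.8014 [y] (5,4)
    t=2.8367 [y] (5,5)
    t=3.0523 [x] (4,5) — stop
  → r_7 = 3.0523

ranges = [1.0046, 0.3002, 0.2692, 0.2425, 0.2174, 0.4200, 3.0523]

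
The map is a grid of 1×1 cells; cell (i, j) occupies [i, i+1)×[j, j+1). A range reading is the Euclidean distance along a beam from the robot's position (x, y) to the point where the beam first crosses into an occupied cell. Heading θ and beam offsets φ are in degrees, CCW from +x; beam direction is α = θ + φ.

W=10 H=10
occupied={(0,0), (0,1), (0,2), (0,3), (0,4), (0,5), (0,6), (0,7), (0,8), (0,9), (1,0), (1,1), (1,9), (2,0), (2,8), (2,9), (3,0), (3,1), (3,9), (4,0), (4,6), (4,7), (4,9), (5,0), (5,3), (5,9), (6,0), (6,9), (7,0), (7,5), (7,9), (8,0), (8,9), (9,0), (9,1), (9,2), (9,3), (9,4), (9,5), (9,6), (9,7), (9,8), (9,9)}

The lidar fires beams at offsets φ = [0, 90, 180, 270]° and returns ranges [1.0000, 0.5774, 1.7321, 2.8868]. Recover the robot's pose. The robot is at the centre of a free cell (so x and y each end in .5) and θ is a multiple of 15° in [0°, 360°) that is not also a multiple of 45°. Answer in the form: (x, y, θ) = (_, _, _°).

(x, y, θ) = (6.5, 8.5, 30°)

Enumerate (i+0.5, j+0.5, θ) over the 57 free cells and 16 admissible headings. For each, cast all 4 beams and compare to the given ranges.
  (1.5, 4.5, 60°): beam 1 = 5.1962 ≠ 1.0000 ✗
  (4.5, 1.5, 15°): beam 1 = 4.6587 ≠ 1.0000 ✗
  (3.5, 3.5, 255°): beam 1 = 1.5529 ≠ 1.0000 ✗
  …
  (6.5, 8.5, 30°): r_1=1.0000, r_2=0.5774, r_3=1.7321, r_4=2.8868 — all match ✓
Unique over the lattice → pose = (6.5, 8.5, 30°).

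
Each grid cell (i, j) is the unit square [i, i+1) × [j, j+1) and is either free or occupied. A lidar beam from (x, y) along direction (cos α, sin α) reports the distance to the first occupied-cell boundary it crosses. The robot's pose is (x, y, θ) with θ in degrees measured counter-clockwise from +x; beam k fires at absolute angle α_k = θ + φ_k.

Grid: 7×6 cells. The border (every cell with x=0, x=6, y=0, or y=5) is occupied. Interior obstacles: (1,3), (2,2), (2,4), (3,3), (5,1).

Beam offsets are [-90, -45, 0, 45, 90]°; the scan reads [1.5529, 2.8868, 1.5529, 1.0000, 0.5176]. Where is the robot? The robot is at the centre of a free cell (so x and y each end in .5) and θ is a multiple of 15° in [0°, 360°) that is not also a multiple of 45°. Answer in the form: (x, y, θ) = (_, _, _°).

Enumerate (i+0.5, j+0.5, θ) over the 15 free cells and 16 admissible headings. For each, cast all 5 beams and compare to the given ranges.
  (5.5, 4.5, 75°): beam 1 = 0.5176 ≠ 1.5529 ✗
  (2.5, 1.5, 105°): beam 1 = 3.6235 ≠ 1.5529 ✗
  (3.5, 2.5, 195°): beam 1 = 0.5176 ≠ 1.5529 ✗
  (2.5, 3.5, 255°): beam 1 = 0.5176 ≠ 1.5529 ✗
  …
  (5.5, 3.5, 255°): r_1=1.5529, r_2=2.8868, r_3=1.5529, r_4=1.0000, r_5=0.5176 — all match ✓
Unique over the lattice → pose = (5.5, 3.5, 255°).

(x, y, θ) = (5.5, 3.5, 255°)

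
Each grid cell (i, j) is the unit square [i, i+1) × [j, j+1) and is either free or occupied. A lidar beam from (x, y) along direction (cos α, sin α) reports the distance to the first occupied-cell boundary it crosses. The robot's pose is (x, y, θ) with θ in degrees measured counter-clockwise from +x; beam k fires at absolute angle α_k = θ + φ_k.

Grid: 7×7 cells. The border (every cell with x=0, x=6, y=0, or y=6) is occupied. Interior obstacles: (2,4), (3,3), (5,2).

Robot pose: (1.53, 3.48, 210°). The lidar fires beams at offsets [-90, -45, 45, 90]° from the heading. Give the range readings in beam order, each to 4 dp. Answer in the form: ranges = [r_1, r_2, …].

beam 1: φ=-90°, α=120°
  direction (-0.5000, 0.8660); cell (1,3); t to first gridline: x 1.0600, y 0.6004 (then +2.0000 / +1.1547)
    (1,4) via y @ 0.6004
    (0,4) via x @ 1.0600  # hit
  → r_1 = 1.0600
beam 2: φ=-45°, α=165°
  direction (-0.9659, 0.2588); cell (1,3); t to first gridline: x 0.5487, y 2.0091 (then +1.0353 / +3.8637)
    (0,3) via x @ 0.5487  # hit
  → r_2 = 0.5487
beam 3: φ=45°, α=255°
  direction (-0.2588, -0.9659); cell (1,3); t to first gridline: x 2.0478, y 0.4969 (then +3.8637 / +1.0353)
    (1,2) via y @ 0.4969
    (1,1) via y @ 1.5322
    (0,1) via x @ 2.0478  # hit
  → r_3 = 2.0478
beam 4: φ=90°, α=300°
  direction (0.5000, -0.8660); cell (1,3); t to first gridline: x 0.9400, y 0.5543 (then +2.0000 / +1.1547)
    (1,2) via y @ 0.5543
    (2,2) via x @ 0.9400
    (2,1) via y @ 1.7090
    (2,0) via y @ 2.8637  # hit
  → r_4 = 2.8637

ranges = [1.0600, 0.5487, 2.0478, 2.8637]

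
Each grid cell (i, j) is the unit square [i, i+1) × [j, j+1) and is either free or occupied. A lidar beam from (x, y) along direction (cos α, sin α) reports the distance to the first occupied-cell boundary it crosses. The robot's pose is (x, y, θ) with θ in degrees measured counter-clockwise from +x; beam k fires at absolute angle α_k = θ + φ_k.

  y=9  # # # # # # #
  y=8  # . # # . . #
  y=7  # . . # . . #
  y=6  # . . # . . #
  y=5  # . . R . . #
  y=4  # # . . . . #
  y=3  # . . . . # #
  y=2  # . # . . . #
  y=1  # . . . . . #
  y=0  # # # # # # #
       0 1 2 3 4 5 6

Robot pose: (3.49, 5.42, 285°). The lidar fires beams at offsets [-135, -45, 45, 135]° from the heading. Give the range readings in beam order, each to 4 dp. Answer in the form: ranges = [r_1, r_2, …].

ranges = [2.8752, 2.7944, 2.8400, 0.6697]

beam 1: φ=-135°, α=150°
  cosα=-0.8660 sinα=0.5000 | (3,5) | tMaxX 0.5658 tMaxY 1.1600 | tΔX 1.1547 tΔY 2.0000
    t=0.5658 [x] (2,5)
    t=1.1600 [y] (2,6)
    t=1.7205 [x] (1,6)
    t=2.8752 [x] (0,6) — stop
  → r_1 = 2.8752
beam 2: φ=-45°, α=240°
  cosα=-0.5000 sinα=-0.8660 | (3,5) | tMaxX 0.9800 tMaxY 0.4850 | tΔX 2.0000 tΔY 1.1547
    t=0.4850 [y] (3,4)
    t=0.9800 [x] (2,4)
    t=1.6397 [y] (2,3)
    t=2.7944 [y] (2,2) — stop
  → r_2 = 2.7944
beam 3: φ=45°, α=330°
  cosα=0.8660 sinα=-0.5000 | (3,5) | tMaxX 0.5889 tMaxY 0.8400 | tΔX 1.1547 tΔY 2.0000
    t=0.5889 [x] (4,5)
    t=0.8400 [y] (4,4)
    t=1.7436 [x] (5,4)
    t=2.8400 [y] (5,3) — stop
  → r_3 = 2.8400
beam 4: φ=135°, α=60°
  cosα=0.5000 sinα=0.8660 | (3,5) | tMaxX 1.0200 tMaxY 0.6697 | tΔX 2.0000 tΔY 1.1547
    t=0.6697 [y] (3,6) — stop
  → r_4 = 0.6697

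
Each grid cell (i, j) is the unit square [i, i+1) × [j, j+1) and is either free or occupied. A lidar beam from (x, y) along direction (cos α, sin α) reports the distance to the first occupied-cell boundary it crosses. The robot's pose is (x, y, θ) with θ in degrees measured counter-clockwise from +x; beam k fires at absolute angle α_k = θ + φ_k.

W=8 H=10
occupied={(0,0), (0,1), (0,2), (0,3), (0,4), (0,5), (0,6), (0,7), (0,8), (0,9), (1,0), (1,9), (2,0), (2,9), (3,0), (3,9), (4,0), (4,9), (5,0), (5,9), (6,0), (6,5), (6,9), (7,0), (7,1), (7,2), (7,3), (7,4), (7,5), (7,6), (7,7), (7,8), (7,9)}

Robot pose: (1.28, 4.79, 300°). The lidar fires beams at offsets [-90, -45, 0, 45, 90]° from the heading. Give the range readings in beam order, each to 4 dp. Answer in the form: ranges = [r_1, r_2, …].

beam 1: φ=-90°, α=210°
  d=(-0.8660,-0.5000)  start (1,4)  tX=0.3233 tY=1.5800  stride 1/|dx|=1.1547 1/|dy|=2.0000
    cross x-line → (0,4), t=0.3233 (wall)
  → r_1 = 0.3233
beam 2: φ=-45°, α=255°
  d=(-0.2588,-0.9659)  start (1,4)  tX=1.0818 tY=0.8179  stride 1/|dx|=3.8637 1/|dy|=1.0353
    cross y-line → (1,3), t=0.8179
    cross x-line → (0,3), t=1.0818 (wall)
  → r_2 = 1.0818
beam 3: φ=0°, α=300°
  d=(0.5000,-0.8660)  start (1,4)  tX=1.4400 tY=0.9122  stride 1/|dx|=2.0000 1/|dy|=1.1547
    cross y-line → (1,3), t=0.9122
    cross x-line → (2,3), t=1.4400
    cross y-line → (2,2), t=2.0669
    cross y-line → (2,1), t=3.2216
    cross x-line → (3,1), t=3.4400
    cross y-line → (3,0), t=4.3763 (wall)
  → r_3 = 4.3763
beam 4: φ=45°, α=345°
  d=(0.9659,-0.2588)  start (1,4)  tX=0.7454 tY=3.0523  stride 1/|dx|=1.0353 1/|dy|=3.8637
    cross x-line → (2,4), t=0.7454
    cross x-line → (3,4), t=1.7807
    cross x-line → (4,4), t=2.8160
    cross y-line → (4,3), t=3.0523
    cross x-line → (5,3), t=3.8512
    cross x-line → (6,3), t=4.8865
    cross x-line → (7,3), t=5.9218 (wall)
  → r_4 = 5.9218
beam 5: φ=90°, α=30°
  d=(0.8660,0.5000)  start (1,4)  tX=0.8314 tY=0.4200  stride 1/|dx|=1.1547 1/|dy|=2.0000
    cross y-line → (1,5), t=0.4200
    cross x-line → (2,5), t=0.8314
    cross x-line → (3,5), t=1.9861
    cross y-line → (3,6), t=2.4200
    cross x-line → (4,6), t=3.1408
    cross x-line → (5,6), t=4.2955
    cross y-line → (5,7), t=4.4200
    cross x-line → (6,7), t=5.4502
    cross y-line → (6,8), t=6.4200
    cross x-line → (7,8), t=6.6049 (wall)
  → r_5 = 6.6049

ranges = [0.3233, 1.0818, 4.3763, 5.9218, 6.6049]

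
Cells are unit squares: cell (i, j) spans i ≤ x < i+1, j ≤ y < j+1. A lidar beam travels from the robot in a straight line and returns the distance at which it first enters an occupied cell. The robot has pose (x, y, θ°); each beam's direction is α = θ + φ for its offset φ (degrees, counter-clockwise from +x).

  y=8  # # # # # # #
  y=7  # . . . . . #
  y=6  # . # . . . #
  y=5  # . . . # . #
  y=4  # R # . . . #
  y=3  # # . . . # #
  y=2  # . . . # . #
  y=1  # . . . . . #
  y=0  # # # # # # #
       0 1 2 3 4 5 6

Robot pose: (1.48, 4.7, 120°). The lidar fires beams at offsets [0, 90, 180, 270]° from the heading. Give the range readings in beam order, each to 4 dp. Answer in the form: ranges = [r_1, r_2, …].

beam 1: φ=0°, α=120°
  d=(-0.5000,0.8660)  start (1,4)  tX=0.9600 tY=0.3464  stride 1/|dx|=2.0000 1/|dy|=1.1547
    cross y-line → (1,5), t=0.3464
    cross x-line → (0,5), t=0.9600 (wall)
  → r_1 = 0.9600
beam 2: φ=90°, α=210°
  d=(-0.8660,-0.5000)  start (1,4)  tX=0.5543 tY=1.4000  stride 1/|dx|=1.1547 1/|dy|=2.0000
    cross x-line → (0,4), t=0.5543 (wall)
  → r_2 = 0.5543
beam 3: φ=180°, α=300°
  d=(0.5000,-0.8660)  start (1,4)  tX=1.0400 tY=0.8083  stride 1/|dx|=2.0000 1/|dy|=1.1547
    cross y-line → (1,3), t=0.8083 (wall)
  → r_3 = 0.8083
beam 4: φ=270°, α=30°
  d=(0.8660,0.5000)  start (1,4)  tX=0.6004 tY=0.6000  stride 1/|dx|=1.1547 1/|dy|=2.0000
    cross y-line → (1,5), t=0.6000
    cross x-line → (2,5), t=0.6004
    cross x-line → (3,5), t=1.7551
    cross y-line → (3,6), t=2.6000
    cross x-line → (4,6), t=2.9098
    cross x-line → (5,6), t=4.0645
    cross y-line → (5,7), t=4.6000
    cross x-line → (6,7), t=5.2192 (wall)
  → r_4 = 5.2192

ranges = [0.9600, 0.5543, 0.8083, 5.2192]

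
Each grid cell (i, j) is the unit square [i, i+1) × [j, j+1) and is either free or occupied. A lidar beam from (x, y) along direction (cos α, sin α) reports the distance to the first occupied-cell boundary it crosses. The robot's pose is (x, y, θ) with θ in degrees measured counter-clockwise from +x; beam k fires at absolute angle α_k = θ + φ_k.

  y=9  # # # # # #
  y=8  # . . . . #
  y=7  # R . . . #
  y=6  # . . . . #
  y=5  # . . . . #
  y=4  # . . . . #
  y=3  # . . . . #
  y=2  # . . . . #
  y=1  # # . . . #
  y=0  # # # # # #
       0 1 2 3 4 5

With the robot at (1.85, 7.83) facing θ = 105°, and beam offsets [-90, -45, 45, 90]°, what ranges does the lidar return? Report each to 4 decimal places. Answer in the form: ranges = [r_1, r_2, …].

ranges = [3.2611, 1.3510, 0.9815, 0.8800]

beam 1: φ=-90°, α=15°
  dir = (cos 15°, sin 15°) = (0.9659, 0.2588); from cell (1,7)
  next x-line at t=0.1553, next y-line at t=0.6568; Δt_x=1.0353, Δt_y=3.8637
    x: enter (2,7) at t=0.1553
    y: enter (2,8) at t=0.6568
    x: enter (3,8) at t=1.1906
    x: enter (4,8) at t=2.2258
    x: enter (5,8) at t=3.2611 ← occupied
  → r_1 = 3.2611
beam 2: φ=-45°, α=60°
  dir = (cos 60°, sin 60°) = (0.5000, 0.8660); from cell (1,7)
  next x-line at t=0.3000, next y-line at t=0.1963; Δt_x=2.0000, Δt_y=1.1547
    y: enter (1,8) at t=0.1963
    x: enter (2,8) at t=0.3000
    y: enter (2,9) at t=1.3510 ← occupied
  → r_2 = 1.3510
beam 3: φ=45°, α=150°
  dir = (cos 150°, sin 150°) = (-0.8660, 0.5000); from cell (1,7)
  next x-line at t=0.9815, next y-line at t=0.3400; Δt_x=1.1547, Δt_y=2.0000
    y: enter (1,8) at t=0.3400
    x: enter (0,8) at t=0.9815 ← occupied
  → r_3 = 0.9815
beam 4: φ=90°, α=195°
  dir = (cos 195°, sin 195°) = (-0.9659, -0.2588); from cell (1,7)
  next x-line at t=0.8800, next y-line at t=3.2069; Δt_x=1.0353, Δt_y=3.8637
    x: enter (0,7) at t=0.8800 ← occupied
  → r_4 = 0.8800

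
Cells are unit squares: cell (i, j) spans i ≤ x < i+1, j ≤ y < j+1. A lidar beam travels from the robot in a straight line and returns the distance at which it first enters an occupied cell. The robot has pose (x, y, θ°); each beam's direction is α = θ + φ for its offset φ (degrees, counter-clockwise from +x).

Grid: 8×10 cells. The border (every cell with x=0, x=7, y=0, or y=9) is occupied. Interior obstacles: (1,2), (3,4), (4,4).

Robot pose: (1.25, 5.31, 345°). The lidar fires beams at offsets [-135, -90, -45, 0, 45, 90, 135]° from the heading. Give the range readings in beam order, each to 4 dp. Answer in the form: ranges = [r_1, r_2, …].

ranges = [0.2887, 0.9659, 4.9768, 1.8117, 6.6395, 3.8202, 0.5000]

beam 1: φ=-135°, α=210°
  cosα=-0.8660 sinα=-0.5000 | (1,5) | tMaxX 0.2887 tMaxY 0.6200 | tΔX 1.1547 tΔY 2.0000
    t=0.2887 [x] (0,5) — stop
  → r_1 = 0.2887
beam 2: φ=-90°, α=255°
  cosα=-0.2588 sinα=-0.9659 | (1,5) | tMaxX 0.9659 tMaxY 0.3209 | tΔX 3.8637 tΔY 1.0353
    t=0.3209 [y] (1,4)
    t=0.9659 [x] (0,4) — stop
  → r_2 = 0.9659
beam 3: φ=-45°, α=300°
  cosα=0.5000 sinα=-0.8660 | (1,5) | tMaxX 1.5000 tMaxY 0.3580 | tΔX 2.0000 tΔY 1.1547
    t=0.3580 [y] (1,4)
    t=1.5000 [x] (2,4)
    t=1.5127 [y] (2,3)
    t=2.6674 [y] (2,2)
    t=3.5000 [x] (3,2)
    t=3.8221 [y] (3,1)
    t=4.9768 [y] (3,0) — stop
  → r_3 = 4.9768
beam 4: φ=0°, α=345°
  cosα=0.9659 sinα=-0.2588 | (1,5) | tMaxX 0.7765 tMaxY 1.1977 | tΔX 1.0353 tΔY 3.8637
    t=0.7765 [x] (2,5)
    t=1.1977 [y] (2,4)
    t=1.8117 [x] (3,4) — stop
  → r_4 = 1.8117
beam 5: φ=45°, α=30°
  cosα=0.8660 sinα=0.5000 | (1,5) | tMaxX 0.8660 tMaxY 1.3800 | tΔX 1.1547 tΔY 2.0000
    t=0.8660 [x] (2,5)
    t=1.3800 [y] (2,6)
    t=2.0207 [x] (3,6)
    t=3.1754 [x] (4,6)
    t=3.3800 [y] (4,7)
    t=4.3301 [x] (5,7)
    t=5.3800 [y] (5,8)
    t=5.4848 [x] (6,8)
    t=6.6395 [x] (7,8) — stop
  → r_5 = 6.6395
beam 6: φ=90°, α=75°
  cosα=0.2588 sinα=0.9659 | (1,5) | tMaxX 2.8978 tMaxY 0.7143 | tΔX 3.8637 tΔY 1.0353
    t=0.7143 [y] (1,6)
    t=1.7496 [y] (1,7)
    t=2.7849 [y] (1,8)
    t=2.8978 [x] (2,8)
    t=3.8202 [y] (2,9) — stop
  → r_6 = 3.8202
beam 7: φ=135°, α=120°
  cosα=-0.5000 sinα=0.8660 | (1,5) | tMaxX 0.5000 tMaxY 0.7967 | tΔX 2.0000 tΔY 1.1547
    t=0.5000 [x] (0,5) — stop
  → r_7 = 0.5000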